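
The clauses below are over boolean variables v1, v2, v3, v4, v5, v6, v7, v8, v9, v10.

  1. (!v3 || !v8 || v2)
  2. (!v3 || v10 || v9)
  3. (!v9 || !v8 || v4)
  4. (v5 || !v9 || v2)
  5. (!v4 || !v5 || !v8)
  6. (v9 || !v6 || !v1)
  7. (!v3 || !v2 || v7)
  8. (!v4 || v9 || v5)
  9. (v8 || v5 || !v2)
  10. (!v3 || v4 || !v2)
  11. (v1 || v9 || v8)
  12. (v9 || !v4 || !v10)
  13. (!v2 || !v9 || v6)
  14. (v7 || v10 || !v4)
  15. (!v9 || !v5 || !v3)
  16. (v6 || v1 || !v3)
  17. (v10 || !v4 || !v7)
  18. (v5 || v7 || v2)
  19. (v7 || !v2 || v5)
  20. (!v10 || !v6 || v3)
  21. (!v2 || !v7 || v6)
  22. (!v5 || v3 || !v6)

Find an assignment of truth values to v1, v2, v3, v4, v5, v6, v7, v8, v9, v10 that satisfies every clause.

Branch on v1: take v1 = True.
Set v2 = False and propagate.
Try v3 = False.
For the remaining variables, v4 = False, v5 = False, v6 = False, v7 = True, v8 = False, v9 = False, v10 = True works.
Every clause has at least one true literal under this assignment.

v1=True, v2=False, v3=False, v4=False, v5=False, v6=False, v7=True, v8=False, v9=False, v10=True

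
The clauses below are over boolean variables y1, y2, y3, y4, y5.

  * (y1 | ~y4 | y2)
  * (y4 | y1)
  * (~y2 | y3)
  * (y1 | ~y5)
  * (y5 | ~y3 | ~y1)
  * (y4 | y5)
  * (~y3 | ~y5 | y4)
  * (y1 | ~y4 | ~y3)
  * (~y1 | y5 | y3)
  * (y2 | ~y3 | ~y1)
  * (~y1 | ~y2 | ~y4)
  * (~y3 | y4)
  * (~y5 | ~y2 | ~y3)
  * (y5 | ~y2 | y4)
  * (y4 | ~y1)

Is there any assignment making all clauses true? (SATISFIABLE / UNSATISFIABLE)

Set y1 = True and propagate.
  then y4 is forced to True.
  then y2 is forced to False.
  then y3 is forced to False.
  then y5 is forced to True.
Every clause has at least one true literal under this assignment.
So y1=T, y2=F, y3=F, y4=T, y5=T is a satisfying assignment.

SATISFIABLE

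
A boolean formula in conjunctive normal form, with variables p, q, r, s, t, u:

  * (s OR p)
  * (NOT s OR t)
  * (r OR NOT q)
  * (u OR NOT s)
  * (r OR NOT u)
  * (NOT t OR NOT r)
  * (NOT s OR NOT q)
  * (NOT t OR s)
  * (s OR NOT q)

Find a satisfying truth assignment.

p = 1  q = 0  r = 1  s = 0  t = 0  u = 0

p occurs only positively in the remaining clauses — set p = True.
Pure literal: q appears only negated; assign q = False.
Branch on r: take r = True.
  then t is forced to False.
  then s is forced to False.
u is now unconstrained; take u = False.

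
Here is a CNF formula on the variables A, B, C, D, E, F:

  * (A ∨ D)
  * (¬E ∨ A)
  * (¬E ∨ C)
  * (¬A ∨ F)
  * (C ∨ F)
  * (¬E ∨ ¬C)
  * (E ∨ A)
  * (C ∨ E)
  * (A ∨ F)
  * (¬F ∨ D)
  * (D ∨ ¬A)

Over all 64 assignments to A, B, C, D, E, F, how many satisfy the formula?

2

Satisfying assignments:
  A=T B=F C=T D=T E=F F=T
  A=T B=T C=T D=T E=F F=T
That's 2 in total.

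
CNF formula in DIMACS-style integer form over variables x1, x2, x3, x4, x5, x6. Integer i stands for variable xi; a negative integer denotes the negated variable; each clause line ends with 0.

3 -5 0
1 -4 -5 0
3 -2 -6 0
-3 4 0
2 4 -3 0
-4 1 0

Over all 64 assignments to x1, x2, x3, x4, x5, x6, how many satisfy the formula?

17

Split on x3, then x4.
  x3=1, x4=1: forces x1=1; x2, x5, x6 free → 2^3 = 8.
  x3=1, x4=0: a clause becomes empty — 0.
  x3=0, x4=1: remaining (x1,x2,x5,x6) ∈ {(1,0,0,0); (1,0,0,1); (1,1,0,0)} — 3.
  x3=0, x4=0: x1 free; 3 ways for (x2,x5,x6) × 2^1 = 6.
Total: 8 + 0 + 3 + 6 = 17.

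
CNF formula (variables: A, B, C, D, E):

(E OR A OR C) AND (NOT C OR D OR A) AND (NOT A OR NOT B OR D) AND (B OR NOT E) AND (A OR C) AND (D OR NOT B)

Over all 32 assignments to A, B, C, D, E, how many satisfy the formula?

Case analysis on A and B:
  A=1, B=1: remaining (C,D,E) ∈ {(0,1,0); (0,1,1); (1,1,0); (1,1,1)} — 4.
  A=1, B=0: remaining (C,D,E) ∈ {(0,0,0); (0,1,0); (1,0,0); (1,1,0)} — 4.
  A=0, B=1: remaining (C,D,E) ∈ {(1,1,0); (1,1,1)} — 2.
  A=0, B=0: remaining (C,D,E) ∈ {(1,1,0)} — 1.
Total: 4 + 4 + 2 + 1 = 11.

11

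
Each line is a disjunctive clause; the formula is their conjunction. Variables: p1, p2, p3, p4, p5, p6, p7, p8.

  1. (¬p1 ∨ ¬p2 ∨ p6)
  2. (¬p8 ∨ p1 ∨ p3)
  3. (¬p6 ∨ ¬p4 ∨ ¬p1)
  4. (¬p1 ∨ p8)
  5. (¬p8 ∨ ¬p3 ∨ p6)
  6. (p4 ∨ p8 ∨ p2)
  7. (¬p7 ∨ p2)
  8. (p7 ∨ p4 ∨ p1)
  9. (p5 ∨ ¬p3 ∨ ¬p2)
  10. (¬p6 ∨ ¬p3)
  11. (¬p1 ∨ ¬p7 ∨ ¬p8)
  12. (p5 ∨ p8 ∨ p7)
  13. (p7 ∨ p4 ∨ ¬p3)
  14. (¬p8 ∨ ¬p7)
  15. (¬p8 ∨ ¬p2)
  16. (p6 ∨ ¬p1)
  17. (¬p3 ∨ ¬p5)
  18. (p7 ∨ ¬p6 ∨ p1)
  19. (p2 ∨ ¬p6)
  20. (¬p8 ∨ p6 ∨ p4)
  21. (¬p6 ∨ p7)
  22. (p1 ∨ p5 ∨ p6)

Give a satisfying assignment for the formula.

p1=0, p2=1, p3=0, p4=0, p5=1, p6=0, p7=1, p8=0

Check each clause:
  1. (¬p2 ∨ p6 ∨ ¬p1) — ¬p1 is true.
  2. (p3 ∨ ¬p8 ∨ p1) — ¬p8 is true.
  3. (¬p1 ∨ ¬p6 ∨ ¬p4) — ¬p6 is true.
  4. (¬p1 ∨ p8) — ¬p1 is true.
  5. (p6 ∨ ¬p3 ∨ ¬p8) — ¬p8 is true.
  6. (p2 ∨ p4 ∨ p8) — p2 is true.
  7. (¬p7 ∨ p2) — p2 is true.
  8. (p1 ∨ p4 ∨ p7) — p7 is true.
  9. (¬p3 ∨ p5 ∨ ¬p2) — ¬p3 is true.
  10. (¬p3 ∨ ¬p6) — ¬p6 is true.
  11. (¬p1 ∨ ¬p7 ∨ ¬p8) — ¬p8 is true.
  12. (p8 ∨ p7 ∨ p5) — p5 is true.
  13. (¬p3 ∨ p4 ∨ p7) — ¬p3 is true.
  14. (¬p7 ∨ ¬p8) — ¬p8 is true.
  15. (¬p2 ∨ ¬p8) — ¬p8 is true.
  16. (¬p1 ∨ p6) — ¬p1 is true.
  17. (¬p3 ∨ ¬p5) — ¬p3 is true.
  18. (¬p6 ∨ p7 ∨ p1) — ¬p6 is true.
  19. (p2 ∨ ¬p6) — p2 is true.
  20. (p6 ∨ ¬p8 ∨ p4) — ¬p8 is true.
  21. (¬p6 ∨ p7) — ¬p6 is true.
  22. (p1 ∨ p5 ∨ p6) — p5 is true.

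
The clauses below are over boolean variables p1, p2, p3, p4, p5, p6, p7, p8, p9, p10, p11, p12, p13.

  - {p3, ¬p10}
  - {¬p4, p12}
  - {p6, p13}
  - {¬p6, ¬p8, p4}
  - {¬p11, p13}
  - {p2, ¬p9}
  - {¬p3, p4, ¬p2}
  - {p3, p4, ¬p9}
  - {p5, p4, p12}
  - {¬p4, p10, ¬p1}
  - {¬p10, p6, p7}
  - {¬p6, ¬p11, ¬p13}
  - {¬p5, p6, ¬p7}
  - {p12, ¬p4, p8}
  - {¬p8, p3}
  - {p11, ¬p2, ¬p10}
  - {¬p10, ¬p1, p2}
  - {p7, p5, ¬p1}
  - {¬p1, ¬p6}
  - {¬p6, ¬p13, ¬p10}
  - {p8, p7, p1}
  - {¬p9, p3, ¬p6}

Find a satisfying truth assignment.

p1 = False  p2 = True  p3 = True  p4 = True  p5 = True  p6 = True  p7 = True  p8 = True  p9 = True  p10 = False  p11 = False  p12 = True  p13 = True

Pure literal: p12 appears only positively; assign p12 = True.
Branch on p1: take p1 = False.
Set p2 = True and propagate.
Branch on p3: take p3 = True.
  then p4 is forced to True.
The remaining clauses are satisfied by p5 = True, p6 = True, p7 = True, p8 = True, p9 = True, p10 = False, p11 = False, p13 = True.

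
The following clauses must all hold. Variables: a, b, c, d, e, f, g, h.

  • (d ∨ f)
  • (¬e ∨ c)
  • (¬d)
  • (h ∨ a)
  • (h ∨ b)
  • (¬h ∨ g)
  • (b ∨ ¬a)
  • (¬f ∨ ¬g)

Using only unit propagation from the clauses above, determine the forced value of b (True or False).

True

(¬d) stands alone — d = False.
(d ∨ f) with d = False leaves only f, so f = True.
In (¬g ∨ ¬f), ¬f is now false; ¬g must hold, so g = False.
In (¬h ∨ g), g is now false; ¬h must hold, so h = False.
(h ∨ a): since h = False, the clause reduces to (a). a = True.
From (b ∨ h) and h = False: b = True.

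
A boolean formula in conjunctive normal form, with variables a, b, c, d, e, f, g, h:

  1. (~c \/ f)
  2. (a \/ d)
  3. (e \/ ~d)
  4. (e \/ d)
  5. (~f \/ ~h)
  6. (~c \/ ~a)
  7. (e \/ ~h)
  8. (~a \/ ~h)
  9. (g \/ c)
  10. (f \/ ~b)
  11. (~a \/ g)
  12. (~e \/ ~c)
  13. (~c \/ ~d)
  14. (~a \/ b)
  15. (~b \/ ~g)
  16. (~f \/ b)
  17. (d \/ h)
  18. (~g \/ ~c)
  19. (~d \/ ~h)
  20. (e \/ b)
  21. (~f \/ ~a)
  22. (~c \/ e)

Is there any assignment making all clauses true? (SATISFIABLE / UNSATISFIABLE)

Branch on a: take a = False.
  then d is forced to True.
  then e is forced to True.
  then c is forced to False.
  then g is forced to True.
  then b is forced to False.
  then f is forced to False.
  then h is forced to False.
So a=False, b=False, c=False, d=True, e=True, f=False, g=True, h=False is a satisfying assignment.

SATISFIABLE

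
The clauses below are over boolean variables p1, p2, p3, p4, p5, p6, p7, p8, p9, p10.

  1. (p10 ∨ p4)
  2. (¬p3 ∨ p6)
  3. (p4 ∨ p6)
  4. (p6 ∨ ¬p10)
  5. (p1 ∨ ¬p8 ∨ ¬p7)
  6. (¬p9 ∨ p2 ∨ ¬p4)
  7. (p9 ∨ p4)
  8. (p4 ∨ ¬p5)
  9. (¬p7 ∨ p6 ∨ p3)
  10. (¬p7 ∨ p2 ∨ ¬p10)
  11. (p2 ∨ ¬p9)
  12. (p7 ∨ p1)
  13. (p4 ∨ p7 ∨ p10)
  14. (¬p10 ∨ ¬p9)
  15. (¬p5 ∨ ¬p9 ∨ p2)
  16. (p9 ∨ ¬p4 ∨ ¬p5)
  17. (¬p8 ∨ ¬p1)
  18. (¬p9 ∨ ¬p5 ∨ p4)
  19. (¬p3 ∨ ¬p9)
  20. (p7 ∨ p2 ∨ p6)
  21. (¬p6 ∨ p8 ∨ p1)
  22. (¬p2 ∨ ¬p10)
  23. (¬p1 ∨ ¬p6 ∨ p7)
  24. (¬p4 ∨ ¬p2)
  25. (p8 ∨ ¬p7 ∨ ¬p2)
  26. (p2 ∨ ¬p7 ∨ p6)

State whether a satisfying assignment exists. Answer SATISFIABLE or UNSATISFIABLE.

SATISFIABLE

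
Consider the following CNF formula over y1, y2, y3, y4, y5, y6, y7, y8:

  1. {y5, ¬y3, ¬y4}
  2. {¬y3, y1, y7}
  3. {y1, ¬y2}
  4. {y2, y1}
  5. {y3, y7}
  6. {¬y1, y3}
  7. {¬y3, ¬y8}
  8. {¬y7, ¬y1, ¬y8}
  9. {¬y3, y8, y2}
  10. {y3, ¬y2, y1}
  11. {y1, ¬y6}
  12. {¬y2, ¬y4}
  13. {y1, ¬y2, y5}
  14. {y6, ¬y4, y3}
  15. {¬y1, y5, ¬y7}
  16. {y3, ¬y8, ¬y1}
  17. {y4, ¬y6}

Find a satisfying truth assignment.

Pure literal: y5 appears only positively; assign y5 = True.
Branch on y1: take y1 = True.
  then y3 is forced to True.
  then y8 is forced to False.
  then y2 is forced to True.
  then y4 is forced to False.
  then y6 is forced to False.
y7 is now unconstrained; take y7 = True.
Every clause has at least one true literal under this assignment.

y1 = T, y2 = T, y3 = T, y4 = F, y5 = T, y6 = F, y7 = T, y8 = F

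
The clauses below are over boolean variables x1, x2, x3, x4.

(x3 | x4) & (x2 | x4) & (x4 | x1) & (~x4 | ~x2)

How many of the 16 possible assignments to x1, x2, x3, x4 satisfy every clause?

5

The models are:
  x1=F x2=F x3=F x4=T
  x1=F x2=F x3=T x4=T
  x1=T x2=F x3=F x4=T
  x1=T x2=F x3=T x4=T
  x1=T x2=T x3=T x4=F
That's 5 in total.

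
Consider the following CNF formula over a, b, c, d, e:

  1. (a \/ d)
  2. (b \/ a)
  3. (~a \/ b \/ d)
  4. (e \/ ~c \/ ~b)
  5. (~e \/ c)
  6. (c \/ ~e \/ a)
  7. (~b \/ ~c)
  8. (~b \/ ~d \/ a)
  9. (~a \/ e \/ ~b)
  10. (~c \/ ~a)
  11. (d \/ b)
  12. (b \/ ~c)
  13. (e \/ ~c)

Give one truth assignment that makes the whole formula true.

Set a = True and propagate.
  then c is forced to False.
  then e is forced to False.
  then b is forced to False.
  then d is forced to True.
Every clause has at least one true literal under this assignment.

a=True  b=False  c=False  d=True  e=False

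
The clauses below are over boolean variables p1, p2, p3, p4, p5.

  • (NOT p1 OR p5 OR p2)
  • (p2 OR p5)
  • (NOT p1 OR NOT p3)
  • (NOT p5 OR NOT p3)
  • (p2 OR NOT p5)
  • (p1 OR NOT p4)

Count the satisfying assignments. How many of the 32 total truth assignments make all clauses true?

The models are:
  p1=0 p2=1 p3=0 p4=0 p5=0
  p1=0 p2=1 p3=0 p4=0 p5=1
  p1=0 p2=1 p3=1 p4=0 p5=0
  p1=1 p2=1 p3=0 p4=0 p5=0
  p1=1 p2=1 p3=0 p4=0 p5=1
  p1=1 p2=1 p3=0 p4=1 p5=0
  p1=1 p2=1 p3=0 p4=1 p5=1
Count: 7.

7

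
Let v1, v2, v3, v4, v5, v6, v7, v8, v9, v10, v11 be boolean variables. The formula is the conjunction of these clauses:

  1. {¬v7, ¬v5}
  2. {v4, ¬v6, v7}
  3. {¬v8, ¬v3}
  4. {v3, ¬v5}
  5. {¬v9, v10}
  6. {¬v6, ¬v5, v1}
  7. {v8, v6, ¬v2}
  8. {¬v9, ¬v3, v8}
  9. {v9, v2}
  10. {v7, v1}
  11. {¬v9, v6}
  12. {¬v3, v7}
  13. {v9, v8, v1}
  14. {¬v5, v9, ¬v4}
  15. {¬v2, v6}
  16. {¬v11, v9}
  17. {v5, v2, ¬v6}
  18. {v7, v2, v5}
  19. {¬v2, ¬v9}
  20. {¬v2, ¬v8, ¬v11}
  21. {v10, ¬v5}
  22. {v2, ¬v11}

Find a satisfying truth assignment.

v1 occurs only positively in the remaining clauses — set v1 = True.
Pure literal: v10 appears only positively; assign v10 = True.
Set v2 = True and propagate.
  then v6 is forced to True.
  then v9 is forced to False.
  then v11 is forced to False.
For the remaining variables, v3 = False, v4 = True, v5 = False, v7 = True, v8 = True works.
Check each clause:
  1. {¬v7, ¬v5} — ¬v5 is true.
  2. {v7, ¬v6, v4} — v4 is true.
  3. {¬v8, ¬v3} — ¬v3 is true.
  4. {¬v5, v3} — ¬v5 is true.
  5. {v10, ¬v9} — v10 is true.
  6. {¬v5, ¬v6, v1} — v1 is true.
  7. {v8, v6, ¬v2} — v8 is true.
  8. {¬v9, ¬v3, v8} — v8 is true.
  9. {v9, v2} — v2 is true.
  10. {v1, v7} — v1 is true.
  11. {v6, ¬v9} — v6 is true.
  12. {¬v3, v7} — ¬v3 is true.
  13. {v1, v9, v8} — v8 is true.
  14. {¬v5, ¬v4, v9} — ¬v5 is true.
  15. {¬v2, v6} — v6 is true.
  16. {v9, ¬v11} — ¬v11 is true.
  17. {v2, ¬v6, v5} — v2 is true.
  18. {v7, v5, v2} — v2 is true.
  19. {¬v2, ¬v9} — ¬v9 is true.
  20. {¬v2, ¬v8, ¬v11} — ¬v11 is true.
  21. {v10, ¬v5} — v10 is true.
  22. {v2, ¬v11} — v2 is true.

v1=1, v2=1, v3=0, v4=1, v5=0, v6=1, v7=1, v8=1, v9=0, v10=1, v11=0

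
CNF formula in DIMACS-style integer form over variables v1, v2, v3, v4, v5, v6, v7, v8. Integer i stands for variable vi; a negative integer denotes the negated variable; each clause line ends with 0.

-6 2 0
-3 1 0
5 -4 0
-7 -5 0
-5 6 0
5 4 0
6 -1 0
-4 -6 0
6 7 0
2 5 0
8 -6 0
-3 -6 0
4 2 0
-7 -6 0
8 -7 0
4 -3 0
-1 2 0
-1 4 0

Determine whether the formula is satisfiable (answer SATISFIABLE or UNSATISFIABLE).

v2 occurs only positively in the remaining clauses — set v2 = True.
Pure literal: v3 appears only negated; assign v3 = False.
Branch on v1: take v1 = False.
For the remaining variables, v4 = False, v5 = True, v6 = True, v7 = False, v8 = True works.
So v1=F, v2=T, v3=F, v4=F, v5=T, v6=T, v7=F, v8=T is a satisfying assignment.

SATISFIABLE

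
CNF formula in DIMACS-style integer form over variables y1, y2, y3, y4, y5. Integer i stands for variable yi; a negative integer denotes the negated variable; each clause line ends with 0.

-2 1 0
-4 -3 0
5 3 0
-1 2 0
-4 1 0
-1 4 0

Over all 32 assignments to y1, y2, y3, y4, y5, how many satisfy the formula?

Satisfying assignments:
  y1=F y2=F y3=F y4=F y5=T
  y1=F y2=F y3=T y4=F y5=F
  y1=F y2=F y3=T y4=F y5=T
  y1=T y2=T y3=F y4=T y5=T
That's 4 in total.

4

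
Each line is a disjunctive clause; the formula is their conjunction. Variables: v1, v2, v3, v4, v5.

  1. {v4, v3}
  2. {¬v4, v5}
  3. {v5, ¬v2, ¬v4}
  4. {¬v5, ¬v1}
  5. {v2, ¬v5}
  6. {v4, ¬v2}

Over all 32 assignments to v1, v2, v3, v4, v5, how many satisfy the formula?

The models are:
  v1=F v2=F v3=T v4=F v5=F
  v1=F v2=T v3=F v4=T v5=T
  v1=F v2=T v3=T v4=T v5=T
  v1=T v2=F v3=T v4=F v5=F
Count: 4.

4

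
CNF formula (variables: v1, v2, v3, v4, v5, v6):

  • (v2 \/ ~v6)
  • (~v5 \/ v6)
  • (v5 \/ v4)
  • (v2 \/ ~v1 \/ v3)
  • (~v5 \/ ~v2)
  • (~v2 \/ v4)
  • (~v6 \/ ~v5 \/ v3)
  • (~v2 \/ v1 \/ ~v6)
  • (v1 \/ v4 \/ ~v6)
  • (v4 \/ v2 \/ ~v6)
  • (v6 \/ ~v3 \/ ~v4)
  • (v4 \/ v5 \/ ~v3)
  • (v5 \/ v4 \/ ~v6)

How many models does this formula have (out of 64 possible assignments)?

5

The models are:
  v1=0 v2=0 v3=0 v4=1 v5=0 v6=0
  v1=0 v2=1 v3=0 v4=1 v5=0 v6=0
  v1=1 v2=1 v3=0 v4=1 v5=0 v6=0
  v1=1 v2=1 v3=0 v4=1 v5=0 v6=1
  v1=1 v2=1 v3=1 v4=1 v5=0 v6=1
Count: 5.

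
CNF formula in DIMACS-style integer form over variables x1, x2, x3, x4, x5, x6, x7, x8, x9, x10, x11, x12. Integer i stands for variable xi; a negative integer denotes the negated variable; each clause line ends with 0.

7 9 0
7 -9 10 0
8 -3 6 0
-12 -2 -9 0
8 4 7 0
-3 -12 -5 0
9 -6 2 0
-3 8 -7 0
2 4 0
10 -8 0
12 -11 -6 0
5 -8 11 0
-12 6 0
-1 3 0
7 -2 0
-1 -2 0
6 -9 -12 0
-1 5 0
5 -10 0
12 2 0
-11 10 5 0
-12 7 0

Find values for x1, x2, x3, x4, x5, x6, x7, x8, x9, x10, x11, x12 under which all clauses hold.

x1=F, x2=T, x3=T, x4=T, x5=T, x6=T, x7=T, x8=T, x9=F, x10=T, x11=F, x12=F

x1 occurs only negated in the remaining clauses — set x1 = False.
Pure literal: x4 appears only positively; assign x4 = True.
Try x2 = True.
  then x7 is forced to True.
For the remaining variables, x3 = True, x5 = True, x6 = True, x8 = True, x9 = False, x10 = True, x11 = False, x12 = False works.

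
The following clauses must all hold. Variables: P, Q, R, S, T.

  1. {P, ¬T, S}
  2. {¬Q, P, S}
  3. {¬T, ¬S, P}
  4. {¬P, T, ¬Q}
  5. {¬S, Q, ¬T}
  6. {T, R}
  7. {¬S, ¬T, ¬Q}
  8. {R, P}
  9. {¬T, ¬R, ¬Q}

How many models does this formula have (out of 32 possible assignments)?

Satisfying assignments:
  P=0 Q=0 R=1 S=0 T=0
  P=0 Q=0 R=1 S=1 T=0
  P=0 Q=1 R=1 S=1 T=0
  P=1 Q=0 R=0 S=0 T=1
  P=1 Q=0 R=1 S=0 T=0
  P=1 Q=0 R=1 S=0 T=1
  P=1 Q=0 R=1 S=1 T=0
  P=1 Q=1 R=0 S=0 T=1
Count: 8.

8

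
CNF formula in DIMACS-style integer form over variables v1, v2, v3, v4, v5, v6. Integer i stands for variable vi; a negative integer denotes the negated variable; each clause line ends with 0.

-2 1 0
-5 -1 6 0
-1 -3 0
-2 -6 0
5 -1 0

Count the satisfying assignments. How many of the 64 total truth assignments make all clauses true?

Case analysis on v1 and v2:
  v1=1, v2=1: a clause becomes empty — 0.
  v1=1, v2=0: remaining (v3,v4,v5,v6) ∈ {(0,0,1,1); (0,1,1,1)} — 2.
  v1=0, v2=1: a clause becomes empty — 0.
  v1=0, v2=0: v3, v4, v5, v6 free → 2^4 = 16.
Total: 0 + 2 + 0 + 16 = 18.

18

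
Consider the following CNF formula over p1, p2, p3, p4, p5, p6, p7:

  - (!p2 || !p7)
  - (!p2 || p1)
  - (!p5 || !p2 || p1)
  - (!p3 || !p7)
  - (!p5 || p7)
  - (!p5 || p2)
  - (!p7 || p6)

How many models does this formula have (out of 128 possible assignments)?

28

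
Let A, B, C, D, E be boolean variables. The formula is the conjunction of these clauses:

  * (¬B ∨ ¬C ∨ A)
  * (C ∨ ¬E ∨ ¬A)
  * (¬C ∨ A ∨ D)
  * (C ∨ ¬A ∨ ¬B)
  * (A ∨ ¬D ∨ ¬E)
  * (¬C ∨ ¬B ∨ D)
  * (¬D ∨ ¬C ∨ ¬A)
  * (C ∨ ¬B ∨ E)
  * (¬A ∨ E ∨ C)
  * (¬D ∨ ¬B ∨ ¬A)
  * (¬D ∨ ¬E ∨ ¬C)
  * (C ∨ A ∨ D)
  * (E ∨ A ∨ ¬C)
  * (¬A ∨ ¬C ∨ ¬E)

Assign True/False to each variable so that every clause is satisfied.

A=1, B=0, C=1, D=0, E=0

Check each clause:
  1. (¬B ∨ ¬C ∨ A) — A is true.
  2. (¬E ∨ ¬A ∨ C) — C is true.
  3. (A ∨ ¬C ∨ D) — A is true.
  4. (¬A ∨ ¬B ∨ C) — C is true.
  5. (¬D ∨ ¬E ∨ A) — A is true.
  6. (D ∨ ¬C ∨ ¬B) — ¬B is true.
  7. (¬D ∨ ¬C ∨ ¬A) — ¬D is true.
  8. (E ∨ C ∨ ¬B) — C is true.
  9. (¬A ∨ E ∨ C) — C is true.
  10. (¬D ∨ ¬B ∨ ¬A) — ¬D is true.
  11. (¬C ∨ ¬D ∨ ¬E) — ¬E is true.
  12. (C ∨ D ∨ A) — A is true.
  13. (A ∨ ¬C ∨ E) — A is true.
  14. (¬A ∨ ¬E ∨ ¬C) — ¬E is true.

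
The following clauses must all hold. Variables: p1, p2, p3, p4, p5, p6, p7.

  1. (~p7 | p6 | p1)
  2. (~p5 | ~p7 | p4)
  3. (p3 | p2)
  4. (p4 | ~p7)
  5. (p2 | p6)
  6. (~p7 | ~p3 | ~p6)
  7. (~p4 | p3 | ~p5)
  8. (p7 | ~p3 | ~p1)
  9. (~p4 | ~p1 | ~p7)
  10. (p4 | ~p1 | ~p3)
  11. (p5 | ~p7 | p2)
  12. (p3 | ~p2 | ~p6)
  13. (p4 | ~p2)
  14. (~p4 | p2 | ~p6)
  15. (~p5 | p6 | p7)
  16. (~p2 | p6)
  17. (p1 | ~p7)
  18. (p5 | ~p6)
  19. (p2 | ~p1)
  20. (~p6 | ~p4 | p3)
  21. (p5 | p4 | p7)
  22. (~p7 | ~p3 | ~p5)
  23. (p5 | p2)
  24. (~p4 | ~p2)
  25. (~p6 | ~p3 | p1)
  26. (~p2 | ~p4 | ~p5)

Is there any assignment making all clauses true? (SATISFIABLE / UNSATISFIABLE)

UNSATISFIABLE

p2 = True:
  propagation gives p4=True; an empty clause results — contradiction.
p2 = False:
  propagation gives p3=True, p6=True, p7=False, p1=False; an empty clause results — contradiction.
Every branch closes, so no satisfying assignment exists.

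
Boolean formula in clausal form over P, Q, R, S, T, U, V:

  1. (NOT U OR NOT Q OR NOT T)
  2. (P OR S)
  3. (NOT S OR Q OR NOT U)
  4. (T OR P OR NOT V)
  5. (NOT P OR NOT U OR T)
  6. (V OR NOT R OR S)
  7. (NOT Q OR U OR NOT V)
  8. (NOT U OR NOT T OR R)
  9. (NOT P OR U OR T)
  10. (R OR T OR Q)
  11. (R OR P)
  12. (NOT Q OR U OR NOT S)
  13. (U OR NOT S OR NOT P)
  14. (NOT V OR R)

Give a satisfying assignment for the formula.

P = 1  Q = 1  R = 0  S = 0  T = 1  U = 0  V = 0

Set P = True and propagate.
For the remaining variables, Q = True, R = False, S = False, T = True, U = False, V = False works.
Every clause has at least one true literal under this assignment.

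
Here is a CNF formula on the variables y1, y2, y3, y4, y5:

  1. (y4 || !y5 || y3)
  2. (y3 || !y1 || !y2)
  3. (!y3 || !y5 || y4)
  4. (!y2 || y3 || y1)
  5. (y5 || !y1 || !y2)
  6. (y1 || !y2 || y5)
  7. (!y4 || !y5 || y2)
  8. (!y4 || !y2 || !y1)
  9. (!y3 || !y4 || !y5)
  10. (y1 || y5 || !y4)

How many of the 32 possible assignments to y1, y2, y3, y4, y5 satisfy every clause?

6

The models are:
  y1=0 y2=0 y3=0 y4=0 y5=0
  y1=0 y2=0 y3=1 y4=0 y5=0
  y1=1 y2=0 y3=0 y4=0 y5=0
  y1=1 y2=0 y3=0 y4=1 y5=0
  y1=1 y2=0 y3=1 y4=0 y5=0
  y1=1 y2=0 y3=1 y4=1 y5=0
That's 6 in total.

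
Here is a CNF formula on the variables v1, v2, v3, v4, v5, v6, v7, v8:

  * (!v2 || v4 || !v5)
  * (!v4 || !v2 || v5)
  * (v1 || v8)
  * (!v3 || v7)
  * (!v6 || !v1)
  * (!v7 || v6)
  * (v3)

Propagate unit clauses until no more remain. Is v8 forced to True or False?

Unit clause (v3) sets v3 = True.
From (v7 || !v3) and v3 = True: v7 = True.
(!v7 || v6): since v7 = True, the clause reduces to (v6). v6 = True.
(!v6 || !v1) with v6 = True leaves only !v1, so v1 = False.
From (v8 || v1) and v1 = False: v8 = True.

True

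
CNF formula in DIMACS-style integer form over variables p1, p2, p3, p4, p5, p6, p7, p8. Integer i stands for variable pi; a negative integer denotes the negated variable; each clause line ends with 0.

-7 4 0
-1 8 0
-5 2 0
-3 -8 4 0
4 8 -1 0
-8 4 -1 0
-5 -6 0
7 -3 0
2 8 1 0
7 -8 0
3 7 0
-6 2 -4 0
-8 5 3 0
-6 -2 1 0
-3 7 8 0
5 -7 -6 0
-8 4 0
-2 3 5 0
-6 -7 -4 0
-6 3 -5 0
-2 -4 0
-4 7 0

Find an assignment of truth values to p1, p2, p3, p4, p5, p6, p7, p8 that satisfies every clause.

p1 = False, p2 = False, p3 = True, p4 = True, p5 = False, p6 = False, p7 = True, p8 = True

p6 occurs only negated in the remaining clauses — set p6 = False.
Set p1 = False and propagate.
Try p2 = False.
  then p5 is forced to False.
  then p8 is forced to True.
  then p7 is forced to True.
  then p4 is forced to True.
  then p3 is forced to True.
Every clause has at least one true literal under this assignment.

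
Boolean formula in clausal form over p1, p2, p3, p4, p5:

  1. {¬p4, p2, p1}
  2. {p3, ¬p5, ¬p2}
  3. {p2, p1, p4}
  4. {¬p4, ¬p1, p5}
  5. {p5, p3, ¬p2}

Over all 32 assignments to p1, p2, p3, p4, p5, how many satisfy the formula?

13

Case analysis on p2 and p1:
  p2=T, p1=T: remaining (p3,p4,p5) ∈ {(T,F,F); (T,F,T); (T,T,T)} — 3.
  p2=T, p1=F: remaining (p3,p4,p5) ∈ {(T,F,F); (T,F,T); (T,T,F); (T,T,T)} — 4.
  p2=F, p1=T: p3 free; 3 ways for (p4,p5) × 2^1 = 6.
  p2=F, p1=F: a clause becomes empty — 0.
Total: 3 + 4 + 6 + 0 = 13.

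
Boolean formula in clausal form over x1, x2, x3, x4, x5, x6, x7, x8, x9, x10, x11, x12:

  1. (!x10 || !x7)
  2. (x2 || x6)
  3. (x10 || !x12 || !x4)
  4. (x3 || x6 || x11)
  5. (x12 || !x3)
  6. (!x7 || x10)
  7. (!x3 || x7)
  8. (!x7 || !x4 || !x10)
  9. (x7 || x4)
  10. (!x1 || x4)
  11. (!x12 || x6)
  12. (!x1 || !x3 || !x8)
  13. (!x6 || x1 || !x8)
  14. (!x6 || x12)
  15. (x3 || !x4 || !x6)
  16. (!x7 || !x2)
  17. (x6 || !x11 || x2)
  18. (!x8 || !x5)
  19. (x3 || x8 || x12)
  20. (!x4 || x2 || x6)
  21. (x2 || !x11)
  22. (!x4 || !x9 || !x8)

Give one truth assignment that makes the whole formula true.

x5 occurs only negated in the remaining clauses — set x5 = False.
Pure literal: x9 appears only negated; assign x9 = False.
Branch on x1: take x1 = False.
The remaining clauses are satisfied by x2 = True, x3 = False, x4 = True, x6 = False, x7 = False, x8 = True, x10 = False, x11 = True, x12 = False.
Every clause has at least one true literal under this assignment.

x1=False  x2=True  x3=False  x4=True  x5=False  x6=False  x7=False  x8=True  x9=False  x10=False  x11=True  x12=False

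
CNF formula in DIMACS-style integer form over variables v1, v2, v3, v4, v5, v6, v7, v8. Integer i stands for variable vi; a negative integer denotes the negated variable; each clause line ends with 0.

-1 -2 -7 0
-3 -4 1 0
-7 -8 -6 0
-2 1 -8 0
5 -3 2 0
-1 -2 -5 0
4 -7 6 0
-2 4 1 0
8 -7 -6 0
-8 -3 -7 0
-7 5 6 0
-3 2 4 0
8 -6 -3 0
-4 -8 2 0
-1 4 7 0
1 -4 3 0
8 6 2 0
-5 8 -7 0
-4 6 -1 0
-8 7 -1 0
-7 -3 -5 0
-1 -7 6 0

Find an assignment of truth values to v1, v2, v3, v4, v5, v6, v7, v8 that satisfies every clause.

Set v1 = False and propagate.
Branch on v2: take v2 = False.
Branch on v3: take v3 = False.
  then v4 is forced to False.
For the remaining variables, v5 = True, v6 = True, v7 = False, v8 = True works.

v1 = F  v2 = F  v3 = F  v4 = F  v5 = T  v6 = T  v7 = F  v8 = T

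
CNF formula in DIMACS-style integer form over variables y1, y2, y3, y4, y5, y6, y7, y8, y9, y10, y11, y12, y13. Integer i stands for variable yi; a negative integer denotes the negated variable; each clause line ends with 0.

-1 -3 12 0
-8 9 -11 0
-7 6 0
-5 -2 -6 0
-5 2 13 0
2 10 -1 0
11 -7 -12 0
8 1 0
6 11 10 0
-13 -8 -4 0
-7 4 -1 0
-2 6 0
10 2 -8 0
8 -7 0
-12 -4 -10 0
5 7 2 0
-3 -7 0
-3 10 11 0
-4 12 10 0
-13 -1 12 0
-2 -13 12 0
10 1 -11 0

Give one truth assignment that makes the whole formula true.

y1=F, y2=T, y3=T, y4=T, y5=F, y6=T, y7=F, y8=T, y9=T, y10=T, y11=T, y12=F, y13=F

y9 occurs only positively in the remaining clauses — set y9 = True.
Try y1 = False.
  then y8 is forced to True.
The remaining clauses are satisfied by y2 = True, y3 = True, y4 = True, y5 = False, y6 = True, y7 = False, y10 = True, y11 = True, y12 = False, y13 = False.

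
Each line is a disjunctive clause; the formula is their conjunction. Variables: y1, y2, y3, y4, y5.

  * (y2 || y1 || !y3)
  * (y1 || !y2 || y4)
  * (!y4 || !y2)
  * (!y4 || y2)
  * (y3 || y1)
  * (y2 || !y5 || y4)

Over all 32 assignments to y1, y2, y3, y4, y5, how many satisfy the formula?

The models are:
  y1=1 y2=0 y3=0 y4=0 y5=0
  y1=1 y2=0 y3=1 y4=0 y5=0
  y1=1 y2=1 y3=0 y4=0 y5=0
  y1=1 y2=1 y3=0 y4=0 y5=1
  y1=1 y2=1 y3=1 y4=0 y5=0
  y1=1 y2=1 y3=1 y4=0 y5=1
That's 6 in total.

6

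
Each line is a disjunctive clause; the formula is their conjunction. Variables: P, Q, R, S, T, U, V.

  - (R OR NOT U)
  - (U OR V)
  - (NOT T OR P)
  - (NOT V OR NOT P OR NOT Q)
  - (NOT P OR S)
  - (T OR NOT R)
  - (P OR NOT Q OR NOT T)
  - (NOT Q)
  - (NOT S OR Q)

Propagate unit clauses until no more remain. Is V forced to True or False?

True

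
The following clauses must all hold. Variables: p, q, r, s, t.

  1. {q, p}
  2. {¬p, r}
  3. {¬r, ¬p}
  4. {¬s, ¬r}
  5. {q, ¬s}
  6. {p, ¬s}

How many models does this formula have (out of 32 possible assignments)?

4

The models are:
  p=0 q=1 r=0 s=0 t=0
  p=0 q=1 r=0 s=0 t=1
  p=0 q=1 r=1 s=0 t=0
  p=0 q=1 r=1 s=0 t=1
Count: 4.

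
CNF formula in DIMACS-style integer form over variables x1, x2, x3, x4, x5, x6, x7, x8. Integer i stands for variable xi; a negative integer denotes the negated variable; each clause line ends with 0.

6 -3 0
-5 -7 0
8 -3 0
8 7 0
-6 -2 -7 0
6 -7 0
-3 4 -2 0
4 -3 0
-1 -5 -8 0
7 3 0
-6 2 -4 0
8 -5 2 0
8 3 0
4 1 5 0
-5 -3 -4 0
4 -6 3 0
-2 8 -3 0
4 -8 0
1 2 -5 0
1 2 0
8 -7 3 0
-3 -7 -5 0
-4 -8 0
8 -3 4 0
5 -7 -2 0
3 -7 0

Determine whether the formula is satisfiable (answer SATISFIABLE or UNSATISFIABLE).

UNSATISFIABLE

x3 = True:
  propagation gives x6=True, x8=True, x4=True; an empty clause results — contradiction.
x3 = False:
  propagation gives x7=True; an empty clause results — contradiction.
Every branch closes, so no satisfying assignment exists.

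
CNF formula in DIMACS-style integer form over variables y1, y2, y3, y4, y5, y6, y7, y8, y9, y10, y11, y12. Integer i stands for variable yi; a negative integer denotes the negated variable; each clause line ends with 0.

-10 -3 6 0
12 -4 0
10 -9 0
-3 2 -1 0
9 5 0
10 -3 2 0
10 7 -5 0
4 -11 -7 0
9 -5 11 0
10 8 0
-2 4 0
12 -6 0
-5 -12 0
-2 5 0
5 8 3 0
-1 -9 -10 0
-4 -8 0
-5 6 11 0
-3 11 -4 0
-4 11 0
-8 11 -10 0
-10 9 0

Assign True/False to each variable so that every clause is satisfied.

y1=F, y2=F, y3=F, y4=F, y5=F, y6=F, y7=F, y8=T, y9=T, y10=T, y11=T, y12=F

Check each clause:
  1. (NOT y3 OR y6 OR NOT y10) — NOT y3 is true.
  2. (NOT y4 OR y12) — NOT y4 is true.
  3. (NOT y9 OR y10) — y10 is true.
  4. (y2 OR NOT y3 OR NOT y1) — NOT y3 is true.
  5. (y9 OR y5) — y9 is true.
  6. (y10 OR y2 OR NOT y3) — y10 is true.
  7. (NOT y5 OR y7 OR y10) — y10 is true.
  8. (NOT y7 OR y4 OR NOT y11) — NOT y7 is true.
  9. (y9 OR NOT y5 OR y11) — y9 is true.
  10. (y10 OR y8) — y8 is true.
  11. (NOT y2 OR y4) — NOT y2 is true.
  12. (y12 OR NOT y6) — NOT y6 is true.
  13. (NOT y5 OR NOT y12) — NOT y5 is true.
  14. (NOT y2 OR y5) — NOT y2 is true.
  15. (y8 OR y5 OR y3) — y8 is true.
  16. (NOT y1 OR NOT y9 OR NOT y10) — NOT y1 is true.
  17. (NOT y4 OR NOT y8) — NOT y4 is true.
  18. (y11 OR NOT y5 OR y6) — y11 is true.
  19. (NOT y3 OR y11 OR NOT y4) — y11 is true.
  20. (y11 OR NOT y4) — y11 is true.
  21. (y11 OR NOT y8 OR NOT y10) — y11 is true.
  22. (NOT y10 OR y9) — y9 is true.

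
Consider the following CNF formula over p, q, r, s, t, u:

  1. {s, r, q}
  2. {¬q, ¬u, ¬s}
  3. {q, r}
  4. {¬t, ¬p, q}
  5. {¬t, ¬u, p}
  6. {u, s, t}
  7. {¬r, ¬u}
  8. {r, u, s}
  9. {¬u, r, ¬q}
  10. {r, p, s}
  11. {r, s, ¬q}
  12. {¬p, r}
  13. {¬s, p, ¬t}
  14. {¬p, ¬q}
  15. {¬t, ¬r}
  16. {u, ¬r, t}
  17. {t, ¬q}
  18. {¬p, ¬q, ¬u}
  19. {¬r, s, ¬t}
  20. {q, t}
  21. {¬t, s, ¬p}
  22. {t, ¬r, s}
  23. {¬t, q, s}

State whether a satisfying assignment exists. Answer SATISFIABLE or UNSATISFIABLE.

r = True:
  propagation gives u=False, t=False; an empty clause results — contradiction.
r = False:
  propagation gives q=True, u=False, s=True, p=False; an empty clause results — contradiction.
Every branch closes, so no satisfying assignment exists.

UNSATISFIABLE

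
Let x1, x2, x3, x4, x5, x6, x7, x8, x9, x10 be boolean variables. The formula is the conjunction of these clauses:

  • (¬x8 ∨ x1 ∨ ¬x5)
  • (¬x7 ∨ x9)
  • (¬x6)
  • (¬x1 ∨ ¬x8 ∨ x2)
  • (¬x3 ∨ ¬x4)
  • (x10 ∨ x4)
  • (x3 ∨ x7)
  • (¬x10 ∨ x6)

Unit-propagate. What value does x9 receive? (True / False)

(¬x6) is a unit clause: x6 = False.
(¬x10 ∨ x6): since x6 = False, the clause reduces to (¬x10). x10 = False.
(x10 ∨ x4): since x10 = False, the clause reduces to (x4). x4 = True.
From (¬x4 ∨ ¬x3) and x4 = True: x3 = False.
(x3 ∨ x7) with x3 = False leaves only x7, so x7 = True.
(¬x7 ∨ x9): since x7 = True, the clause reduces to (x9). x9 = True.

True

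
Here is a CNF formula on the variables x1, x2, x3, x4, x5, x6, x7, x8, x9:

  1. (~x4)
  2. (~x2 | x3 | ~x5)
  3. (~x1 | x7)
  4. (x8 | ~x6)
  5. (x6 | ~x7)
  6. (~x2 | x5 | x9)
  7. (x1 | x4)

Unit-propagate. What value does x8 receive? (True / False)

True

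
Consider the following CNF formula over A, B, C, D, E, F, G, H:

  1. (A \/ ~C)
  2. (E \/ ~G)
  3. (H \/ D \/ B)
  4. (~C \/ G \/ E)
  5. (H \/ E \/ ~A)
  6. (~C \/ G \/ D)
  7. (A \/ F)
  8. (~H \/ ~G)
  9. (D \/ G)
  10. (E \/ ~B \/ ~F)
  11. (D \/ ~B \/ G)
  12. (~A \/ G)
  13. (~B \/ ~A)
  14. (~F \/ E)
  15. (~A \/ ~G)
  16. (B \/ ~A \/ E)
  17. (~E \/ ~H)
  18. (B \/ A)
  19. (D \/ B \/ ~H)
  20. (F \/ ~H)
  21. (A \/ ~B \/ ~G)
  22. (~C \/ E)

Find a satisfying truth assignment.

C occurs only negated in the remaining clauses — set C = False.
D occurs only positively in the remaining clauses — set D = True.
Set A = False and propagate.
  then F is forced to True.
  then E is forced to True.
  then H is forced to False.
  then B is forced to True.
  then G is forced to False.
Every clause has at least one true literal under this assignment.

A=F, B=T, C=F, D=T, E=T, F=T, G=F, H=F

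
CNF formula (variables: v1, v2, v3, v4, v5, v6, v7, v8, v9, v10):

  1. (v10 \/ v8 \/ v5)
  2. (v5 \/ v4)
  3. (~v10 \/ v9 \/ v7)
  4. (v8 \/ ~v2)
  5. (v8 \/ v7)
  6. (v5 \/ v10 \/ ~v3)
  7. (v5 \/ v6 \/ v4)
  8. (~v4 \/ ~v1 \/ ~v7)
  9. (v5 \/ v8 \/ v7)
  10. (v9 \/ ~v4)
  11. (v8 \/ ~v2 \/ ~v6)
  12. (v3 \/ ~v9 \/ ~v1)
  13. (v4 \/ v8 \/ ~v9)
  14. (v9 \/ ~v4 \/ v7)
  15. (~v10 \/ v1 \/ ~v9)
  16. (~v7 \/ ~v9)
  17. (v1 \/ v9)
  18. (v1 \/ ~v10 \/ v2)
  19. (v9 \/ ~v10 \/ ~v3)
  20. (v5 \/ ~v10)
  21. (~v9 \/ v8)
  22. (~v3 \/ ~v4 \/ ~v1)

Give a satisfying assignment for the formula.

v1=T, v2=T, v3=F, v4=F, v5=T, v6=T, v7=T, v8=T, v9=F, v10=F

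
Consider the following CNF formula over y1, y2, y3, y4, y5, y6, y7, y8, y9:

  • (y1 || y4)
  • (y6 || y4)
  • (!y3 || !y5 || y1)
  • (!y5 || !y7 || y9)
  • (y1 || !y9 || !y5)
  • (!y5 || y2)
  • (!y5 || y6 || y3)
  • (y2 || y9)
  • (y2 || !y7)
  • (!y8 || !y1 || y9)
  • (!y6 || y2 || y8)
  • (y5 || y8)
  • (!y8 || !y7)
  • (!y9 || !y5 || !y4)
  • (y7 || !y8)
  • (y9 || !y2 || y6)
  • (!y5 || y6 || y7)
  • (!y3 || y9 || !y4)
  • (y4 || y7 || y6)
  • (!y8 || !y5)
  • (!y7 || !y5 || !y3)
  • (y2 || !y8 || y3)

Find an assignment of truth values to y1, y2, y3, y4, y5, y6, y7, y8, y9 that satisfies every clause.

y1=T  y2=T  y3=T  y4=F  y5=T  y6=T  y7=F  y8=F  y9=F

Check each clause:
  1. (y4 || y1) — y1 is true.
  2. (y6 || y4) — y6 is true.
  3. (!y3 || !y5 || y1) — y1 is true.
  4. (y9 || !y7 || !y5) — !y7 is true.
  5. (!y9 || y1 || !y5) — y1 is true.
  6. (!y5 || y2) — y2 is true.
  7. (y6 || !y5 || y3) — y3 is true.
  8. (y9 || y2) — y2 is true.
  9. (y2 || !y7) — !y7 is true.
  10. (y9 || !y8 || !y1) — !y8 is true.
  11. (y8 || y2 || !y6) — y2 is true.
  12. (y8 || y5) — y5 is true.
  13. (!y7 || !y8) — !y8 is true.
  14. (!y9 || !y4 || !y5) — !y4 is true.
  15. (y7 || !y8) — !y8 is true.
  16. (y6 || y9 || !y2) — y6 is true.
  17. (!y5 || y6 || y7) — y6 is true.
  18. (y9 || !y4 || !y3) — !y4 is true.
  19. (y4 || y7 || y6) — y6 is true.
  20. (!y8 || !y5) — !y8 is true.
  21. (!y7 || !y5 || !y3) — !y7 is true.
  22. (y3 || y2 || !y8) — !y8 is true.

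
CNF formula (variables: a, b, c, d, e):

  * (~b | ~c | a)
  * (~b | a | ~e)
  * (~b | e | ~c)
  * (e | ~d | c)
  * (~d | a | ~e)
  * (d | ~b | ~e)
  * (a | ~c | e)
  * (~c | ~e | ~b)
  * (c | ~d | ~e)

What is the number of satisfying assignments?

11

Split on e, then c.
  e=T, c=T: remaining (a,b,d) ∈ {(F,F,F); (T,F,F); (T,F,T)} — 3.
  e=T, c=F: remaining (a,b,d) ∈ {(F,F,F); (T,F,F)} — 2.
  e=F, c=T: remaining (a,b,d) ∈ {(T,F,F); (T,F,T)} — 2.
  e=F, c=F: remaining (a,b,d) ∈ {(F,F,F); (F,T,F); (T,F,F); (T,T,F)} — 4.
Total: 3 + 2 + 2 + 4 = 11.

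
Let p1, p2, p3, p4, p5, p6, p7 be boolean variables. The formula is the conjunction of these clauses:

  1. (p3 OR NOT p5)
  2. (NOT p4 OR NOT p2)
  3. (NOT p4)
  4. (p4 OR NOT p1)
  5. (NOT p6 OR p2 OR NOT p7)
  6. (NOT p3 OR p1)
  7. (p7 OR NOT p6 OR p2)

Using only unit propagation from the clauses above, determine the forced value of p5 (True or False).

(NOT p4) is a unit clause: p4 = False.
From (p4 OR NOT p1) and p4 = False: p1 = False.
From (NOT p3 OR p1) and p1 = False: p3 = False.
In (p3 OR NOT p5), p3 is now false; NOT p5 must hold, so p5 = False.

False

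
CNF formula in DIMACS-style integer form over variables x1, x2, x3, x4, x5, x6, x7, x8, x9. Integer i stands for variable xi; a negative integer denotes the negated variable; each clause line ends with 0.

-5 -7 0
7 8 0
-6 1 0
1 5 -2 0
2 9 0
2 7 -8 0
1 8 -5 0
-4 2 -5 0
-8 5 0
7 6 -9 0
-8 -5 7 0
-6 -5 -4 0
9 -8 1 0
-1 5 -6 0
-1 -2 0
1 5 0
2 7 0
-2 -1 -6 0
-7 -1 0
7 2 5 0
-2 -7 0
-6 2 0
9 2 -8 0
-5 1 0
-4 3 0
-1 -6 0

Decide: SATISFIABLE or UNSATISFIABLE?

UNSATISFIABLE

x1 = True:
  propagation gives x2=False, x9=True, x7=True; an empty clause results — contradiction.
x1 = False:
  propagation gives x6=False, x5=True; an empty clause results — contradiction.
Every branch closes, so no satisfying assignment exists.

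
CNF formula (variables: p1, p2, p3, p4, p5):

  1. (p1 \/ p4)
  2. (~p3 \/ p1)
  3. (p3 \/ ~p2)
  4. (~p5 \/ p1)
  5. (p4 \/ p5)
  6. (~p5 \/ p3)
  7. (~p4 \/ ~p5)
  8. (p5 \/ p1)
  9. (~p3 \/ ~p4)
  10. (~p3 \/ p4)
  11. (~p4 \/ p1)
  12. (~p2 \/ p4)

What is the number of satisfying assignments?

1

Satisfying assignments:
  p1=T p2=F p3=F p4=T p5=F
Count: 1.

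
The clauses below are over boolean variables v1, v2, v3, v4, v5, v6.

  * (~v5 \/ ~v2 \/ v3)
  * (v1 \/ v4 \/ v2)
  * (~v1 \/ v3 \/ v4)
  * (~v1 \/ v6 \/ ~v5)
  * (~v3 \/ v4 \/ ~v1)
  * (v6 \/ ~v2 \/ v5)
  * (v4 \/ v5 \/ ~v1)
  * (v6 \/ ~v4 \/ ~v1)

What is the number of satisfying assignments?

Split on v1, then v4.
  v1=1, v4=1: 7 of the 16 assignments to (v2,v3,v5,v6) work.
  v1=1, v4=0: a clause becomes empty — 0.
  v1=0, v4=1: 12 of the 16 assignments to (v2,v3,v5,v6) work.
  v1=0, v4=0: remaining (v2,v3,v5,v6) ∈ {(1,0,0,1); (1,1,0,1); (1,1,1,0); (1,1,1,1)} — 4.
Total: 7 + 0 + 12 + 4 = 23.

23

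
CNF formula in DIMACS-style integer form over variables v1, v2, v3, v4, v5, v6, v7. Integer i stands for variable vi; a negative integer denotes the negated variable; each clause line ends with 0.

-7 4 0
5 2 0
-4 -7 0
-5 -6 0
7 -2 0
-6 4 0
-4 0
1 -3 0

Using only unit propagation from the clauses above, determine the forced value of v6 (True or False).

(!v4) stands alone — v4 = False.
In (!v7 || v4), v4 is now false; !v7 must hold, so v7 = False.
(v7 || !v2): since v7 = False, the clause reduces to (!v2). v2 = False.
(v2 || v5): since v2 = False, the clause reduces to (v5). v5 = True.
From (!v5 || !v6) and v5 = True: v6 = False.

False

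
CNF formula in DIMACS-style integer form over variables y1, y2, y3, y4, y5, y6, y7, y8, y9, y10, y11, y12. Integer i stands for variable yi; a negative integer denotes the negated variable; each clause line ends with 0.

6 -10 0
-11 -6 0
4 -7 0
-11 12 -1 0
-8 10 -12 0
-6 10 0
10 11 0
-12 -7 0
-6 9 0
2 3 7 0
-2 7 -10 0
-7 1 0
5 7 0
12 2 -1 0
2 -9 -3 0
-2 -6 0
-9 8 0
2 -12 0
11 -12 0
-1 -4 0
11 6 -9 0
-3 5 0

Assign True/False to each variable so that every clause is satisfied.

y1=0, y2=1, y3=1, y4=0, y5=1, y6=0, y7=0, y8=1, y9=1, y10=0, y11=1, y12=0

Pure literal: y5 appears only positively; assign y5 = True.
Try y1 = False.
  then y7 is forced to False.
Try y2 = True.
  then y10 is forced to False.
  then y6 is forced to False.
  then y11 is forced to True.
The remaining clauses are satisfied by y3 = True, y4 = False, y8 = True, y9 = True, y12 = False.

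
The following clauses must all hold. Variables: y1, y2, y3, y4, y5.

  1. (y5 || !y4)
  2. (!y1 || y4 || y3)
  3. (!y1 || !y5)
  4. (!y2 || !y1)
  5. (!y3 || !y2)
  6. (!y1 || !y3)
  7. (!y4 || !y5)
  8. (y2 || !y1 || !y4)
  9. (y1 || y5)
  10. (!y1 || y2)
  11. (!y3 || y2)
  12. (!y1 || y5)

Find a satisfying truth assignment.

y1=F, y2=T, y3=F, y4=F, y5=T

Set y1 = False and propagate.
  then y5 is forced to True.
  then y4 is forced to False.
Branch on y2: take y2 = True.
  then y3 is forced to False.
Check each clause:
  1. (!y4 || y5) — !y4 is true.
  2. (y3 || y4 || !y1) — !y1 is true.
  3. (!y1 || !y5) — !y1 is true.
  4. (!y1 || !y2) — !y1 is true.
  5. (!y3 || !y2) — !y3 is true.
  6. (!y1 || !y3) — !y3 is true.
  7. (!y5 || !y4) — !y4 is true.
  8. (!y4 || !y1 || y2) — y2 is true.
  9. (y1 || y5) — y5 is true.
  10. (y2 || !y1) — y2 is true.
  11. (y2 || !y3) — y2 is true.
  12. (y5 || !y1) — y5 is true.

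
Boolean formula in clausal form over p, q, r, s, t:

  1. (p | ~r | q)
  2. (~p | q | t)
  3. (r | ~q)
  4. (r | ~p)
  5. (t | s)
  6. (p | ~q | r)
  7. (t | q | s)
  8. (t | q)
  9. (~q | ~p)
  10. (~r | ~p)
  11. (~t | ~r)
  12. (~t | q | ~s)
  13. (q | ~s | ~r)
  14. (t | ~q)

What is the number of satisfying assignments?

The models are:
  p=F q=F r=F s=F t=T
Count: 1.

1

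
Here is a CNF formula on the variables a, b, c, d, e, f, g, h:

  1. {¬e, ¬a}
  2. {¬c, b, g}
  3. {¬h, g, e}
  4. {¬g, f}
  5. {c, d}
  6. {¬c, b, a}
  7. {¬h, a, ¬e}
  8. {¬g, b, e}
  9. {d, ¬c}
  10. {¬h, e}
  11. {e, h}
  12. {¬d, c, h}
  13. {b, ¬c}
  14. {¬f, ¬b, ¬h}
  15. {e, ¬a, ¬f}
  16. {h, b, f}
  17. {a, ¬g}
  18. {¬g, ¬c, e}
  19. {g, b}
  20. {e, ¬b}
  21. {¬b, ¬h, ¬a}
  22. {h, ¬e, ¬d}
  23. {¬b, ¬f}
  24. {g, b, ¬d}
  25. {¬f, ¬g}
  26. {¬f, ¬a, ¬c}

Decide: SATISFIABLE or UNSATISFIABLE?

UNSATISFIABLE

b = True:
  propagation gives e=True, a=False, h=False, g=False; an empty clause results — contradiction.
b = False:
  propagation gives c=False, d=True, h=True, e=True; an empty clause results — contradiction.
Every branch closes, so no satisfying assignment exists.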